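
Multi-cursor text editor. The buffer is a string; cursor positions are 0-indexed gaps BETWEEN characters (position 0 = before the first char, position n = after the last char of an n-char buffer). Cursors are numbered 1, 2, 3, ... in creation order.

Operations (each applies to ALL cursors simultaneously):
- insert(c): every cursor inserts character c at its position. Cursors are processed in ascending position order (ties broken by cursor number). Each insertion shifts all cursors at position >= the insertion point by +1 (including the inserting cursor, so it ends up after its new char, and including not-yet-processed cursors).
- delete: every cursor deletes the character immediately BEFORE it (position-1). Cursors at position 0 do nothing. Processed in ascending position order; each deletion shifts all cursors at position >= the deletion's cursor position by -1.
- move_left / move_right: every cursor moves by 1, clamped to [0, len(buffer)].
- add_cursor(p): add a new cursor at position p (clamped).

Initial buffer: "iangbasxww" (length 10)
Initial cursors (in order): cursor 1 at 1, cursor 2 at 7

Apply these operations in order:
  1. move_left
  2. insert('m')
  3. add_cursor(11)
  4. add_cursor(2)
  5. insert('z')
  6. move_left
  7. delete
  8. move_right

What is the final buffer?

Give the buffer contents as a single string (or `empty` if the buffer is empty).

After op 1 (move_left): buffer="iangbasxww" (len 10), cursors c1@0 c2@6, authorship ..........
After op 2 (insert('m')): buffer="miangbamsxww" (len 12), cursors c1@1 c2@8, authorship 1......2....
After op 3 (add_cursor(11)): buffer="miangbamsxww" (len 12), cursors c1@1 c2@8 c3@11, authorship 1......2....
After op 4 (add_cursor(2)): buffer="miangbamsxww" (len 12), cursors c1@1 c4@2 c2@8 c3@11, authorship 1......2....
After op 5 (insert('z')): buffer="mzizangbamzsxwzw" (len 16), cursors c1@2 c4@4 c2@11 c3@15, authorship 11.4.....22...3.
After op 6 (move_left): buffer="mzizangbamzsxwzw" (len 16), cursors c1@1 c4@3 c2@10 c3@14, authorship 11.4.....22...3.
After op 7 (delete): buffer="zzangbazsxzw" (len 12), cursors c1@0 c4@1 c2@7 c3@10, authorship 14.....2..3.
After op 8 (move_right): buffer="zzangbazsxzw" (len 12), cursors c1@1 c4@2 c2@8 c3@11, authorship 14.....2..3.

Answer: zzangbazsxzw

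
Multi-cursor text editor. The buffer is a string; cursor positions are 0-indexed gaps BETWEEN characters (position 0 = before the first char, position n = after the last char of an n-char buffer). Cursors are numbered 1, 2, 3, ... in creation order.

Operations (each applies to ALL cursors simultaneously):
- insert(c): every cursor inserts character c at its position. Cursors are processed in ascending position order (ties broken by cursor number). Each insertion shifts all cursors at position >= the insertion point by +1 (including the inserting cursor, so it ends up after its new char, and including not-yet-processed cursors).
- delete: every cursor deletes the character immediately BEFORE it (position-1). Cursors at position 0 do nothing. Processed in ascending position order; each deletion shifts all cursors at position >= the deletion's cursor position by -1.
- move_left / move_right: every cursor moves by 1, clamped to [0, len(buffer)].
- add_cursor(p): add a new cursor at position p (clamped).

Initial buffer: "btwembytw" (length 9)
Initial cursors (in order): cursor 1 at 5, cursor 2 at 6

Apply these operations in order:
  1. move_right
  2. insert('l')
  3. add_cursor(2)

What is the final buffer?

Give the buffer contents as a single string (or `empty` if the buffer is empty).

Answer: btwemblyltw

Derivation:
After op 1 (move_right): buffer="btwembytw" (len 9), cursors c1@6 c2@7, authorship .........
After op 2 (insert('l')): buffer="btwemblyltw" (len 11), cursors c1@7 c2@9, authorship ......1.2..
After op 3 (add_cursor(2)): buffer="btwemblyltw" (len 11), cursors c3@2 c1@7 c2@9, authorship ......1.2..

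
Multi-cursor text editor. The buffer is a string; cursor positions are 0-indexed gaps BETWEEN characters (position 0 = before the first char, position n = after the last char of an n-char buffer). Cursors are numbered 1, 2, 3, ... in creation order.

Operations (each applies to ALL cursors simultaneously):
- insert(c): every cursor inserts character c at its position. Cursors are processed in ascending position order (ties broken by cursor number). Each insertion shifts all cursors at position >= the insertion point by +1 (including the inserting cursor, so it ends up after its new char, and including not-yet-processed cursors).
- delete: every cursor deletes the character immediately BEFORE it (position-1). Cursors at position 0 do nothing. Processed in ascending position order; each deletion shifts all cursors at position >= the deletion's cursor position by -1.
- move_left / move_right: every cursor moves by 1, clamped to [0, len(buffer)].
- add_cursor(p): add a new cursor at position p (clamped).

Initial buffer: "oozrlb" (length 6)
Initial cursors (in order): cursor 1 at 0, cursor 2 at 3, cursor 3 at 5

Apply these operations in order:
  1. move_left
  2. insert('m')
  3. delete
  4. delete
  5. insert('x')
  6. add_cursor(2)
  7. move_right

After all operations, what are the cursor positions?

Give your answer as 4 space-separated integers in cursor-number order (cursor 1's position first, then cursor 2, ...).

Answer: 2 4 6 3

Derivation:
After op 1 (move_left): buffer="oozrlb" (len 6), cursors c1@0 c2@2 c3@4, authorship ......
After op 2 (insert('m')): buffer="moomzrmlb" (len 9), cursors c1@1 c2@4 c3@7, authorship 1..2..3..
After op 3 (delete): buffer="oozrlb" (len 6), cursors c1@0 c2@2 c3@4, authorship ......
After op 4 (delete): buffer="ozlb" (len 4), cursors c1@0 c2@1 c3@2, authorship ....
After op 5 (insert('x')): buffer="xoxzxlb" (len 7), cursors c1@1 c2@3 c3@5, authorship 1.2.3..
After op 6 (add_cursor(2)): buffer="xoxzxlb" (len 7), cursors c1@1 c4@2 c2@3 c3@5, authorship 1.2.3..
After op 7 (move_right): buffer="xoxzxlb" (len 7), cursors c1@2 c4@3 c2@4 c3@6, authorship 1.2.3..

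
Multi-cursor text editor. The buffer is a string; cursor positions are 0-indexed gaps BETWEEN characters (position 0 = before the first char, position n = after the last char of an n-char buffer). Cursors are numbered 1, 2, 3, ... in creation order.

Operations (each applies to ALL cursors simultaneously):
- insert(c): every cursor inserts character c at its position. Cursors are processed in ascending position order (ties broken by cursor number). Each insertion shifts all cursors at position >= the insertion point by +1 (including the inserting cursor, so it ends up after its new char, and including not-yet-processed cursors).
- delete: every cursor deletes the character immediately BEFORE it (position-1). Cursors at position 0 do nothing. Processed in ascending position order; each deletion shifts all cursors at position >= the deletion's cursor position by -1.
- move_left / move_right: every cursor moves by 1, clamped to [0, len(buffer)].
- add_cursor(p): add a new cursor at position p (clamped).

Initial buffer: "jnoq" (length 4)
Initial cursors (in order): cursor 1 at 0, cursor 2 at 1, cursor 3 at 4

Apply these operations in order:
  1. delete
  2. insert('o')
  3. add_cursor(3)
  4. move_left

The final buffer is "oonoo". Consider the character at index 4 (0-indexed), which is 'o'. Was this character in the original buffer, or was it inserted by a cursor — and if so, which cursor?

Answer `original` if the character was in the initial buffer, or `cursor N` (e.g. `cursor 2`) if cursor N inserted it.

After op 1 (delete): buffer="no" (len 2), cursors c1@0 c2@0 c3@2, authorship ..
After op 2 (insert('o')): buffer="oonoo" (len 5), cursors c1@2 c2@2 c3@5, authorship 12..3
After op 3 (add_cursor(3)): buffer="oonoo" (len 5), cursors c1@2 c2@2 c4@3 c3@5, authorship 12..3
After op 4 (move_left): buffer="oonoo" (len 5), cursors c1@1 c2@1 c4@2 c3@4, authorship 12..3
Authorship (.=original, N=cursor N): 1 2 . . 3
Index 4: author = 3

Answer: cursor 3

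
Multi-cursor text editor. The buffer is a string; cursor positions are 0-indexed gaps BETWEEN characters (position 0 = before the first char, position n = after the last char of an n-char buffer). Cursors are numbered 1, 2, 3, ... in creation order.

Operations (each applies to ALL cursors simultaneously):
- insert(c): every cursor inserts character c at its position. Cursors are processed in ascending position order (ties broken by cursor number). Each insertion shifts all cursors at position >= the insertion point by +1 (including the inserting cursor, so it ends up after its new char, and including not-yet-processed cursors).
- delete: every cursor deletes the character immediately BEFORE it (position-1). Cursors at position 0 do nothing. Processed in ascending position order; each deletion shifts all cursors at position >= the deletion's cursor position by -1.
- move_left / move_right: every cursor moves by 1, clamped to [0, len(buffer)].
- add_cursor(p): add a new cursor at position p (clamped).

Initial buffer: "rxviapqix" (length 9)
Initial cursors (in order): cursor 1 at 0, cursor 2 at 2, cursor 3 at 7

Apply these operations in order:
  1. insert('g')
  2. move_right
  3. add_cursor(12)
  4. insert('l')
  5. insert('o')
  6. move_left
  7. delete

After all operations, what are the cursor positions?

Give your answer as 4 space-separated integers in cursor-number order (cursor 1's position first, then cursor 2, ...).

Answer: 2 6 13 15

Derivation:
After op 1 (insert('g')): buffer="grxgviapqgix" (len 12), cursors c1@1 c2@4 c3@10, authorship 1..2.....3..
After op 2 (move_right): buffer="grxgviapqgix" (len 12), cursors c1@2 c2@5 c3@11, authorship 1..2.....3..
After op 3 (add_cursor(12)): buffer="grxgviapqgix" (len 12), cursors c1@2 c2@5 c3@11 c4@12, authorship 1..2.....3..
After op 4 (insert('l')): buffer="grlxgvliapqgilxl" (len 16), cursors c1@3 c2@7 c3@14 c4@16, authorship 1.1.2.2....3.3.4
After op 5 (insert('o')): buffer="grloxgvloiapqgiloxlo" (len 20), cursors c1@4 c2@9 c3@17 c4@20, authorship 1.11.2.22....3.33.44
After op 6 (move_left): buffer="grloxgvloiapqgiloxlo" (len 20), cursors c1@3 c2@8 c3@16 c4@19, authorship 1.11.2.22....3.33.44
After op 7 (delete): buffer="groxgvoiapqgioxo" (len 16), cursors c1@2 c2@6 c3@13 c4@15, authorship 1.1.2.2....3.3.4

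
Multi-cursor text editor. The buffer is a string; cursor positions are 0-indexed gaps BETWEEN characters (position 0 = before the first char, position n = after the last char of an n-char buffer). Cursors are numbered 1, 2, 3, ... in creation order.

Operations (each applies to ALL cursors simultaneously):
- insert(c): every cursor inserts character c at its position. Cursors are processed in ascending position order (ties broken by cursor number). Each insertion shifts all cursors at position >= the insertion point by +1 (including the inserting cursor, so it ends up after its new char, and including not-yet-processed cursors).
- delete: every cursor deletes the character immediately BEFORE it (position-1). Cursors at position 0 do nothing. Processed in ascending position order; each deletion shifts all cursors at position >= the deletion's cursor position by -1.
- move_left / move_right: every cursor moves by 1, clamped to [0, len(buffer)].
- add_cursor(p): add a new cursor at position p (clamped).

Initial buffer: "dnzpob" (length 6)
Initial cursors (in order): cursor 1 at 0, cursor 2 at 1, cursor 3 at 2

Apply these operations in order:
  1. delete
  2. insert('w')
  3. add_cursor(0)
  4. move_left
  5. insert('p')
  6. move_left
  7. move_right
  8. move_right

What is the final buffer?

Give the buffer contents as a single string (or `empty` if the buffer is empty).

After op 1 (delete): buffer="zpob" (len 4), cursors c1@0 c2@0 c3@0, authorship ....
After op 2 (insert('w')): buffer="wwwzpob" (len 7), cursors c1@3 c2@3 c3@3, authorship 123....
After op 3 (add_cursor(0)): buffer="wwwzpob" (len 7), cursors c4@0 c1@3 c2@3 c3@3, authorship 123....
After op 4 (move_left): buffer="wwwzpob" (len 7), cursors c4@0 c1@2 c2@2 c3@2, authorship 123....
After op 5 (insert('p')): buffer="pwwpppwzpob" (len 11), cursors c4@1 c1@6 c2@6 c3@6, authorship 4121233....
After op 6 (move_left): buffer="pwwpppwzpob" (len 11), cursors c4@0 c1@5 c2@5 c3@5, authorship 4121233....
After op 7 (move_right): buffer="pwwpppwzpob" (len 11), cursors c4@1 c1@6 c2@6 c3@6, authorship 4121233....
After op 8 (move_right): buffer="pwwpppwzpob" (len 11), cursors c4@2 c1@7 c2@7 c3@7, authorship 4121233....

Answer: pwwpppwzpob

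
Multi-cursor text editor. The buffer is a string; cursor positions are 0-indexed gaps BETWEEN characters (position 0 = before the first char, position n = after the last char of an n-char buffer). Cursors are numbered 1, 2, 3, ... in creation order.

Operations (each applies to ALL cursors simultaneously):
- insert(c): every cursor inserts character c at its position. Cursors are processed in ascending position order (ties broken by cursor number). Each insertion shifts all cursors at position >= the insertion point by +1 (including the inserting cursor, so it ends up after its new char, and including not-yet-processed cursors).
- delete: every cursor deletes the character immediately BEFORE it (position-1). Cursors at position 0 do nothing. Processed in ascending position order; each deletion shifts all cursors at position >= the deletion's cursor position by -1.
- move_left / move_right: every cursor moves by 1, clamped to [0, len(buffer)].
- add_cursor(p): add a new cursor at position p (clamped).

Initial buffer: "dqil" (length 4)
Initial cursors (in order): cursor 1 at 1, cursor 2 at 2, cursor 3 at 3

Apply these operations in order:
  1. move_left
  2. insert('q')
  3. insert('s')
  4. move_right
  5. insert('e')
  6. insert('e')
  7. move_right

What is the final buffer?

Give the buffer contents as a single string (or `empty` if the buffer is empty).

Answer: qsdeeqsqeeqsieel

Derivation:
After op 1 (move_left): buffer="dqil" (len 4), cursors c1@0 c2@1 c3@2, authorship ....
After op 2 (insert('q')): buffer="qdqqqil" (len 7), cursors c1@1 c2@3 c3@5, authorship 1.2.3..
After op 3 (insert('s')): buffer="qsdqsqqsil" (len 10), cursors c1@2 c2@5 c3@8, authorship 11.22.33..
After op 4 (move_right): buffer="qsdqsqqsil" (len 10), cursors c1@3 c2@6 c3@9, authorship 11.22.33..
After op 5 (insert('e')): buffer="qsdeqsqeqsiel" (len 13), cursors c1@4 c2@8 c3@12, authorship 11.122.233.3.
After op 6 (insert('e')): buffer="qsdeeqsqeeqsieel" (len 16), cursors c1@5 c2@10 c3@15, authorship 11.1122.2233.33.
After op 7 (move_right): buffer="qsdeeqsqeeqsieel" (len 16), cursors c1@6 c2@11 c3@16, authorship 11.1122.2233.33.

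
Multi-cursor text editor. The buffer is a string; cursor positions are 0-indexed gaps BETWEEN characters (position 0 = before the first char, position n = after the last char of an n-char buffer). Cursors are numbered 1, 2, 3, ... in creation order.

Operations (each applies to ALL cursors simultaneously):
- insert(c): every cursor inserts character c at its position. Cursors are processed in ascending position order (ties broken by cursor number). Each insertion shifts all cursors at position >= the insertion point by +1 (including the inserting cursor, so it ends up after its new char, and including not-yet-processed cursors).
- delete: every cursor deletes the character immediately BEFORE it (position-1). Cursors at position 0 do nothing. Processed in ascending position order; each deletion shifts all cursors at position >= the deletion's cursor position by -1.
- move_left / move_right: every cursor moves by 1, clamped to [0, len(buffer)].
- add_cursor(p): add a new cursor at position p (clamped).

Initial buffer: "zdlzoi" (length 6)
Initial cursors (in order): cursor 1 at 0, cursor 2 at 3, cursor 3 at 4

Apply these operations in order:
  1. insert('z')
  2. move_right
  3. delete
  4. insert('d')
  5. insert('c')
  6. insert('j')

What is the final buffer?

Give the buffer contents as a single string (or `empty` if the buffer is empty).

After op 1 (insert('z')): buffer="zzdlzzzoi" (len 9), cursors c1@1 c2@5 c3@7, authorship 1...2.3..
After op 2 (move_right): buffer="zzdlzzzoi" (len 9), cursors c1@2 c2@6 c3@8, authorship 1...2.3..
After op 3 (delete): buffer="zdlzzi" (len 6), cursors c1@1 c2@4 c3@5, authorship 1..23.
After op 4 (insert('d')): buffer="zddlzdzdi" (len 9), cursors c1@2 c2@6 c3@8, authorship 11..2233.
After op 5 (insert('c')): buffer="zdcdlzdczdci" (len 12), cursors c1@3 c2@8 c3@11, authorship 111..222333.
After op 6 (insert('j')): buffer="zdcjdlzdcjzdcji" (len 15), cursors c1@4 c2@10 c3@14, authorship 1111..22223333.

Answer: zdcjdlzdcjzdcji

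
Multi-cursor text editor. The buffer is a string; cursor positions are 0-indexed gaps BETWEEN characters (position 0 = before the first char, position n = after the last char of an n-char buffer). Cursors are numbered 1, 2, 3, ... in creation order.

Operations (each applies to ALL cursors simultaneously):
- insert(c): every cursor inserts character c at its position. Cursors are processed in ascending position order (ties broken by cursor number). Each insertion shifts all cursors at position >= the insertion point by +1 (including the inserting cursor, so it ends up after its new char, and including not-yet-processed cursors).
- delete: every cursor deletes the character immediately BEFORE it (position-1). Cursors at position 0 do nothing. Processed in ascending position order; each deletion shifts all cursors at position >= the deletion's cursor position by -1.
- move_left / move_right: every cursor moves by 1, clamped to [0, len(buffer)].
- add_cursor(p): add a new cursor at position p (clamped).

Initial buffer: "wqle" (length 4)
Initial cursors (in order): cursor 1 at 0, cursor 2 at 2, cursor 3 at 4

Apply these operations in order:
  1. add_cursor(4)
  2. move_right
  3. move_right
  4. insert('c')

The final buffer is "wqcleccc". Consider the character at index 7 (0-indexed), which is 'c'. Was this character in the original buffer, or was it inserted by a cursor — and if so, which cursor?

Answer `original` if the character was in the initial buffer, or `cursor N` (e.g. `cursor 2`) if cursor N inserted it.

After op 1 (add_cursor(4)): buffer="wqle" (len 4), cursors c1@0 c2@2 c3@4 c4@4, authorship ....
After op 2 (move_right): buffer="wqle" (len 4), cursors c1@1 c2@3 c3@4 c4@4, authorship ....
After op 3 (move_right): buffer="wqle" (len 4), cursors c1@2 c2@4 c3@4 c4@4, authorship ....
After op 4 (insert('c')): buffer="wqcleccc" (len 8), cursors c1@3 c2@8 c3@8 c4@8, authorship ..1..234
Authorship (.=original, N=cursor N): . . 1 . . 2 3 4
Index 7: author = 4

Answer: cursor 4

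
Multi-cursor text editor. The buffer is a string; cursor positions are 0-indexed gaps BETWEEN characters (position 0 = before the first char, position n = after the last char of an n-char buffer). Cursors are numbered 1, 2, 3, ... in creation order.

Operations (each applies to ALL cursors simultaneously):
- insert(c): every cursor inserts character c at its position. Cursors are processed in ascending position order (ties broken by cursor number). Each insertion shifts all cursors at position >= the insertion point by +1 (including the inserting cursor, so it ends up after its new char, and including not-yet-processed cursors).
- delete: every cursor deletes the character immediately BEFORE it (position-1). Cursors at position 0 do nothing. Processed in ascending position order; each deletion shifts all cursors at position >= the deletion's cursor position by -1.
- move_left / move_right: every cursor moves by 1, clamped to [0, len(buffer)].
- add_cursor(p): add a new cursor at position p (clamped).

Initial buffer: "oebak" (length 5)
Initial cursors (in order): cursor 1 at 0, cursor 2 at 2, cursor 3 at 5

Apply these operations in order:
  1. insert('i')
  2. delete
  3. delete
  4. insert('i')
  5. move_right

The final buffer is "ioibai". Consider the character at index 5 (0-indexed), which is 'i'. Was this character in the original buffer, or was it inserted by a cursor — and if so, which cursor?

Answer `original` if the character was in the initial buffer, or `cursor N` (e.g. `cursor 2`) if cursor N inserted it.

Answer: cursor 3

Derivation:
After op 1 (insert('i')): buffer="ioeibaki" (len 8), cursors c1@1 c2@4 c3@8, authorship 1..2...3
After op 2 (delete): buffer="oebak" (len 5), cursors c1@0 c2@2 c3@5, authorship .....
After op 3 (delete): buffer="oba" (len 3), cursors c1@0 c2@1 c3@3, authorship ...
After op 4 (insert('i')): buffer="ioibai" (len 6), cursors c1@1 c2@3 c3@6, authorship 1.2..3
After op 5 (move_right): buffer="ioibai" (len 6), cursors c1@2 c2@4 c3@6, authorship 1.2..3
Authorship (.=original, N=cursor N): 1 . 2 . . 3
Index 5: author = 3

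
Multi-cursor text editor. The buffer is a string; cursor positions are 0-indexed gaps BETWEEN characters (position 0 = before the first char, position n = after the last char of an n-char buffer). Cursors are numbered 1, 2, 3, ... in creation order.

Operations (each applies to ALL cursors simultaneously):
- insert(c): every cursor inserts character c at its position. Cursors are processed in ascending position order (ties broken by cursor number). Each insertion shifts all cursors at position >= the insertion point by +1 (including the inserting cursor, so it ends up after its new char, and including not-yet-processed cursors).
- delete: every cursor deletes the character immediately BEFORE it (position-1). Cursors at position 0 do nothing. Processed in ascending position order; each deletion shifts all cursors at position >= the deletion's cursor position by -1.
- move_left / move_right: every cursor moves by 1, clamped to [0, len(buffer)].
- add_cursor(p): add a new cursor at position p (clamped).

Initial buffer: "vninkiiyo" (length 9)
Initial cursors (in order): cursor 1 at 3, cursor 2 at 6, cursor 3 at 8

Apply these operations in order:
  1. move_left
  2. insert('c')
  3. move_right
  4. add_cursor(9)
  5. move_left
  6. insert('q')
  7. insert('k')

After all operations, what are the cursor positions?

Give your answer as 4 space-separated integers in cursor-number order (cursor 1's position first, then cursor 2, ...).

After op 1 (move_left): buffer="vninkiiyo" (len 9), cursors c1@2 c2@5 c3@7, authorship .........
After op 2 (insert('c')): buffer="vncinkciicyo" (len 12), cursors c1@3 c2@7 c3@10, authorship ..1...2..3..
After op 3 (move_right): buffer="vncinkciicyo" (len 12), cursors c1@4 c2@8 c3@11, authorship ..1...2..3..
After op 4 (add_cursor(9)): buffer="vncinkciicyo" (len 12), cursors c1@4 c2@8 c4@9 c3@11, authorship ..1...2..3..
After op 5 (move_left): buffer="vncinkciicyo" (len 12), cursors c1@3 c2@7 c4@8 c3@10, authorship ..1...2..3..
After op 6 (insert('q')): buffer="vncqinkcqiqicqyo" (len 16), cursors c1@4 c2@9 c4@11 c3@14, authorship ..11...22.4.33..
After op 7 (insert('k')): buffer="vncqkinkcqkiqkicqkyo" (len 20), cursors c1@5 c2@11 c4@14 c3@18, authorship ..111...222.44.333..

Answer: 5 11 18 14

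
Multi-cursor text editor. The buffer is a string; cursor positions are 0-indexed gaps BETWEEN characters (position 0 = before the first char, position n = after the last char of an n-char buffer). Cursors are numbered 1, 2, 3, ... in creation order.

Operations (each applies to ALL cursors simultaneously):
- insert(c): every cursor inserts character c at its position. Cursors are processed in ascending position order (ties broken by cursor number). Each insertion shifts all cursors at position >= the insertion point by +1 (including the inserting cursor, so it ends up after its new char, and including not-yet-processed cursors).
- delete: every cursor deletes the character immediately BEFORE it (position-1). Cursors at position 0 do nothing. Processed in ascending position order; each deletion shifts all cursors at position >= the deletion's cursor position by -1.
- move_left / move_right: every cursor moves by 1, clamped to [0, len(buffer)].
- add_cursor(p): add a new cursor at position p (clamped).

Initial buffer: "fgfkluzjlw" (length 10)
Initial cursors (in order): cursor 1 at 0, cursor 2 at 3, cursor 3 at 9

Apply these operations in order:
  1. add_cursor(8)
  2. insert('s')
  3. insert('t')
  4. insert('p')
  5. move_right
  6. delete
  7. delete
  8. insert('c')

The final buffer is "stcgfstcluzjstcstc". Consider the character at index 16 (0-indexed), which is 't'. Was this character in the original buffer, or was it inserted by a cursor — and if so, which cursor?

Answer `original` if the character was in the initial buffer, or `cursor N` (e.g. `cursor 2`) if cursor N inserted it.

Answer: cursor 3

Derivation:
After op 1 (add_cursor(8)): buffer="fgfkluzjlw" (len 10), cursors c1@0 c2@3 c4@8 c3@9, authorship ..........
After op 2 (insert('s')): buffer="sfgfskluzjslsw" (len 14), cursors c1@1 c2@5 c4@11 c3@13, authorship 1...2.....4.3.
After op 3 (insert('t')): buffer="stfgfstkluzjstlstw" (len 18), cursors c1@2 c2@7 c4@14 c3@17, authorship 11...22.....44.33.
After op 4 (insert('p')): buffer="stpfgfstpkluzjstplstpw" (len 22), cursors c1@3 c2@9 c4@17 c3@21, authorship 111...222.....444.333.
After op 5 (move_right): buffer="stpfgfstpkluzjstplstpw" (len 22), cursors c1@4 c2@10 c4@18 c3@22, authorship 111...222.....444.333.
After op 6 (delete): buffer="stpgfstpluzjstpstp" (len 18), cursors c1@3 c2@8 c4@15 c3@18, authorship 111..222....444333
After op 7 (delete): buffer="stgfstluzjstst" (len 14), cursors c1@2 c2@6 c4@12 c3@14, authorship 11..22....4433
After op 8 (insert('c')): buffer="stcgfstcluzjstcstc" (len 18), cursors c1@3 c2@8 c4@15 c3@18, authorship 111..222....444333
Authorship (.=original, N=cursor N): 1 1 1 . . 2 2 2 . . . . 4 4 4 3 3 3
Index 16: author = 3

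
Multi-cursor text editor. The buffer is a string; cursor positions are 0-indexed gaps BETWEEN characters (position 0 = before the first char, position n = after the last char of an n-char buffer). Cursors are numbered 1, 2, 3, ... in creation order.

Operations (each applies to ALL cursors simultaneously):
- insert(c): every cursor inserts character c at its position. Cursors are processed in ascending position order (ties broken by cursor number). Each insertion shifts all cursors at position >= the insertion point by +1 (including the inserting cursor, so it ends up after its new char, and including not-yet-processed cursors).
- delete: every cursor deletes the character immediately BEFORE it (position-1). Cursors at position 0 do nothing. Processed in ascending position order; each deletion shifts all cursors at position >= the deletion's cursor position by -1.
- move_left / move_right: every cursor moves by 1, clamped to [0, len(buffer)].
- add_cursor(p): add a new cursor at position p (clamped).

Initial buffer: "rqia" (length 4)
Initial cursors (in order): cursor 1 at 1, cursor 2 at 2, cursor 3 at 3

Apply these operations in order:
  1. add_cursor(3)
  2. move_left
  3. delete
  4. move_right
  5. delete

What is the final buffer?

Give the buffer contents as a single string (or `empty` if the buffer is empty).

Answer: a

Derivation:
After op 1 (add_cursor(3)): buffer="rqia" (len 4), cursors c1@1 c2@2 c3@3 c4@3, authorship ....
After op 2 (move_left): buffer="rqia" (len 4), cursors c1@0 c2@1 c3@2 c4@2, authorship ....
After op 3 (delete): buffer="ia" (len 2), cursors c1@0 c2@0 c3@0 c4@0, authorship ..
After op 4 (move_right): buffer="ia" (len 2), cursors c1@1 c2@1 c3@1 c4@1, authorship ..
After op 5 (delete): buffer="a" (len 1), cursors c1@0 c2@0 c3@0 c4@0, authorship .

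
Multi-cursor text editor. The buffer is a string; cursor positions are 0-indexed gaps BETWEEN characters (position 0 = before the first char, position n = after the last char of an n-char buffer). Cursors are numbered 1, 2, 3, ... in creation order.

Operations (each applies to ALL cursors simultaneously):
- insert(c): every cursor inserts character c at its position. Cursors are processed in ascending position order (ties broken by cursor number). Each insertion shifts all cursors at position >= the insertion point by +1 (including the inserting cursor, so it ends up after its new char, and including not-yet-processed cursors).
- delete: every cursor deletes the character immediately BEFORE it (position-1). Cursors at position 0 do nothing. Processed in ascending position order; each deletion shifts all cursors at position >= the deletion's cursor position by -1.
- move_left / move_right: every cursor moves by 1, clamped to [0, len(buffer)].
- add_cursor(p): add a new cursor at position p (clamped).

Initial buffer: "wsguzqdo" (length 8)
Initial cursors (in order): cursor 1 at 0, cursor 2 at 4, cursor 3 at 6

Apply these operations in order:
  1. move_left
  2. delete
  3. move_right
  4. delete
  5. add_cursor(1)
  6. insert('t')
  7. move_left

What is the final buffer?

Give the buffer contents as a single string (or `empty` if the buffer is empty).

Answer: tstttdo

Derivation:
After op 1 (move_left): buffer="wsguzqdo" (len 8), cursors c1@0 c2@3 c3@5, authorship ........
After op 2 (delete): buffer="wsuqdo" (len 6), cursors c1@0 c2@2 c3@3, authorship ......
After op 3 (move_right): buffer="wsuqdo" (len 6), cursors c1@1 c2@3 c3@4, authorship ......
After op 4 (delete): buffer="sdo" (len 3), cursors c1@0 c2@1 c3@1, authorship ...
After op 5 (add_cursor(1)): buffer="sdo" (len 3), cursors c1@0 c2@1 c3@1 c4@1, authorship ...
After op 6 (insert('t')): buffer="tstttdo" (len 7), cursors c1@1 c2@5 c3@5 c4@5, authorship 1.234..
After op 7 (move_left): buffer="tstttdo" (len 7), cursors c1@0 c2@4 c3@4 c4@4, authorship 1.234..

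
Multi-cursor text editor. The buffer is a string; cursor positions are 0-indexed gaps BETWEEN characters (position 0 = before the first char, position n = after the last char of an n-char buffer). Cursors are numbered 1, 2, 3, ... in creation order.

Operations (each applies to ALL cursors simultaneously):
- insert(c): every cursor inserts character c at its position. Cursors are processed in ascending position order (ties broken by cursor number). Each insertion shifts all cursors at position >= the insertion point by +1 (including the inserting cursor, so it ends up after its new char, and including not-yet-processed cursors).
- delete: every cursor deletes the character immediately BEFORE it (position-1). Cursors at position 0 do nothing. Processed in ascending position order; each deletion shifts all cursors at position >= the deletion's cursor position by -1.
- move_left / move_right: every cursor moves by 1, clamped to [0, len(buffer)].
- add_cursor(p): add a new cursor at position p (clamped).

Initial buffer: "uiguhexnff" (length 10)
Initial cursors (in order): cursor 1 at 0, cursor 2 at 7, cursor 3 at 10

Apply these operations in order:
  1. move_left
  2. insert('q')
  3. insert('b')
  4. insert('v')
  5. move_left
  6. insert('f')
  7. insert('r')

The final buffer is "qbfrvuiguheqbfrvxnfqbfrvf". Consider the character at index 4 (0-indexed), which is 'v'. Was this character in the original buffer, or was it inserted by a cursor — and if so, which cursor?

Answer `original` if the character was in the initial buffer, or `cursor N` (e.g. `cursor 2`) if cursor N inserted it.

Answer: cursor 1

Derivation:
After op 1 (move_left): buffer="uiguhexnff" (len 10), cursors c1@0 c2@6 c3@9, authorship ..........
After op 2 (insert('q')): buffer="quiguheqxnfqf" (len 13), cursors c1@1 c2@8 c3@12, authorship 1......2...3.
After op 3 (insert('b')): buffer="qbuiguheqbxnfqbf" (len 16), cursors c1@2 c2@10 c3@15, authorship 11......22...33.
After op 4 (insert('v')): buffer="qbvuiguheqbvxnfqbvf" (len 19), cursors c1@3 c2@12 c3@18, authorship 111......222...333.
After op 5 (move_left): buffer="qbvuiguheqbvxnfqbvf" (len 19), cursors c1@2 c2@11 c3@17, authorship 111......222...333.
After op 6 (insert('f')): buffer="qbfvuiguheqbfvxnfqbfvf" (len 22), cursors c1@3 c2@13 c3@20, authorship 1111......2222...3333.
After op 7 (insert('r')): buffer="qbfrvuiguheqbfrvxnfqbfrvf" (len 25), cursors c1@4 c2@15 c3@23, authorship 11111......22222...33333.
Authorship (.=original, N=cursor N): 1 1 1 1 1 . . . . . . 2 2 2 2 2 . . . 3 3 3 3 3 .
Index 4: author = 1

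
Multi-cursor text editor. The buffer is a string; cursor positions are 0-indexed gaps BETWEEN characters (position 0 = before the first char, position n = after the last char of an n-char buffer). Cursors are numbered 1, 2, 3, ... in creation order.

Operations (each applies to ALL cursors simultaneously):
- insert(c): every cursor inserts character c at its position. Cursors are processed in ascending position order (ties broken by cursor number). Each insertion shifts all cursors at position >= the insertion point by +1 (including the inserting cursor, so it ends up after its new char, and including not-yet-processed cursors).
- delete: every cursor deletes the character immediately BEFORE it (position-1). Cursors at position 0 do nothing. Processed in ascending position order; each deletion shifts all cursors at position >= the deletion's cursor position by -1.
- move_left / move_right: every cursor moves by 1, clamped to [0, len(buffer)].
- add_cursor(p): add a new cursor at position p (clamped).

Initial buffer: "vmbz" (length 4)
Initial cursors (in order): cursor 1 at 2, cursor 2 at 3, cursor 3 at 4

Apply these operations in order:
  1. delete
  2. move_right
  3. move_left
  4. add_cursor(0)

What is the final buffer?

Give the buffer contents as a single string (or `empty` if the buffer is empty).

After op 1 (delete): buffer="v" (len 1), cursors c1@1 c2@1 c3@1, authorship .
After op 2 (move_right): buffer="v" (len 1), cursors c1@1 c2@1 c3@1, authorship .
After op 3 (move_left): buffer="v" (len 1), cursors c1@0 c2@0 c3@0, authorship .
After op 4 (add_cursor(0)): buffer="v" (len 1), cursors c1@0 c2@0 c3@0 c4@0, authorship .

Answer: v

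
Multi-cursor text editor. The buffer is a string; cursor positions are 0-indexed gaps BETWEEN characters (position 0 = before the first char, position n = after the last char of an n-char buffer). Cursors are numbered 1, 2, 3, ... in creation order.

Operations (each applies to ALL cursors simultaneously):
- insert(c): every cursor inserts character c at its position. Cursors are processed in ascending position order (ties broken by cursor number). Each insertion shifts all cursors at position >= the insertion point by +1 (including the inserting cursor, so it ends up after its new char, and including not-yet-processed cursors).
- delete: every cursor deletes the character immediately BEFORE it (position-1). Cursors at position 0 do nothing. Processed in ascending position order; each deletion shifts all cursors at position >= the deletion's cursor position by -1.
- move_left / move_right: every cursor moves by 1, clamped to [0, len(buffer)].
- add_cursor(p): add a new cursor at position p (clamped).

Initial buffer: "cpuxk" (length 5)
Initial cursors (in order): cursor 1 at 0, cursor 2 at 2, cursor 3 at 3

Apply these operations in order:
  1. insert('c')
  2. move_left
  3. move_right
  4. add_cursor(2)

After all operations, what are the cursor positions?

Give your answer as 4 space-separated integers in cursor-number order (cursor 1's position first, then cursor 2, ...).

After op 1 (insert('c')): buffer="ccpcucxk" (len 8), cursors c1@1 c2@4 c3@6, authorship 1..2.3..
After op 2 (move_left): buffer="ccpcucxk" (len 8), cursors c1@0 c2@3 c3@5, authorship 1..2.3..
After op 3 (move_right): buffer="ccpcucxk" (len 8), cursors c1@1 c2@4 c3@6, authorship 1..2.3..
After op 4 (add_cursor(2)): buffer="ccpcucxk" (len 8), cursors c1@1 c4@2 c2@4 c3@6, authorship 1..2.3..

Answer: 1 4 6 2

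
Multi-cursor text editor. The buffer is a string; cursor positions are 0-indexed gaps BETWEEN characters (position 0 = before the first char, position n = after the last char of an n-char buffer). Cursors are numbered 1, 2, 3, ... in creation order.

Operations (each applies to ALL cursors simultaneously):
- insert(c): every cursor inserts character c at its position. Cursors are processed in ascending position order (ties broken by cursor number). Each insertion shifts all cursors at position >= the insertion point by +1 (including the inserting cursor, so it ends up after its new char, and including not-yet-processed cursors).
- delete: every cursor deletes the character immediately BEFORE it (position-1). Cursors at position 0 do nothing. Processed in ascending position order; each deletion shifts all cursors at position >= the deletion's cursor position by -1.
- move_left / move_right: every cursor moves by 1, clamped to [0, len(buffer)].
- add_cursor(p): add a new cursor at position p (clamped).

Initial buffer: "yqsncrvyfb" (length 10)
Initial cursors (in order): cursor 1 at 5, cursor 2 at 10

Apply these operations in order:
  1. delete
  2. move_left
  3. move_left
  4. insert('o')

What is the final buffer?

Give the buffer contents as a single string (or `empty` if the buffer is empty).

Answer: yqosnrvoyf

Derivation:
After op 1 (delete): buffer="yqsnrvyf" (len 8), cursors c1@4 c2@8, authorship ........
After op 2 (move_left): buffer="yqsnrvyf" (len 8), cursors c1@3 c2@7, authorship ........
After op 3 (move_left): buffer="yqsnrvyf" (len 8), cursors c1@2 c2@6, authorship ........
After op 4 (insert('o')): buffer="yqosnrvoyf" (len 10), cursors c1@3 c2@8, authorship ..1....2..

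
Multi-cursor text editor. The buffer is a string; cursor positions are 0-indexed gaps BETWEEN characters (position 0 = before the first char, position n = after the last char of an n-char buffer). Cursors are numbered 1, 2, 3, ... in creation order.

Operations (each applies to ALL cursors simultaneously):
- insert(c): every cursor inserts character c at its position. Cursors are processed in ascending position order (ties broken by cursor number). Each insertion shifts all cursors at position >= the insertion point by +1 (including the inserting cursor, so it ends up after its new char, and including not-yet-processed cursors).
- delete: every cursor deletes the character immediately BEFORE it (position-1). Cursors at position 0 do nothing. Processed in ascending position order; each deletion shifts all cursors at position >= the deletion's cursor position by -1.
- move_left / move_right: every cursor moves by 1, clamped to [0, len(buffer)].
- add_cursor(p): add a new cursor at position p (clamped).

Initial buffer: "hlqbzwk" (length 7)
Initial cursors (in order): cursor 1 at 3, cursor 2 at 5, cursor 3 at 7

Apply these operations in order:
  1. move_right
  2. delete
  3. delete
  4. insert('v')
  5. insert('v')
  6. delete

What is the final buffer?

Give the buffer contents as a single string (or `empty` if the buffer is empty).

Answer: hvvv

Derivation:
After op 1 (move_right): buffer="hlqbzwk" (len 7), cursors c1@4 c2@6 c3@7, authorship .......
After op 2 (delete): buffer="hlqz" (len 4), cursors c1@3 c2@4 c3@4, authorship ....
After op 3 (delete): buffer="h" (len 1), cursors c1@1 c2@1 c3@1, authorship .
After op 4 (insert('v')): buffer="hvvv" (len 4), cursors c1@4 c2@4 c3@4, authorship .123
After op 5 (insert('v')): buffer="hvvvvvv" (len 7), cursors c1@7 c2@7 c3@7, authorship .123123
After op 6 (delete): buffer="hvvv" (len 4), cursors c1@4 c2@4 c3@4, authorship .123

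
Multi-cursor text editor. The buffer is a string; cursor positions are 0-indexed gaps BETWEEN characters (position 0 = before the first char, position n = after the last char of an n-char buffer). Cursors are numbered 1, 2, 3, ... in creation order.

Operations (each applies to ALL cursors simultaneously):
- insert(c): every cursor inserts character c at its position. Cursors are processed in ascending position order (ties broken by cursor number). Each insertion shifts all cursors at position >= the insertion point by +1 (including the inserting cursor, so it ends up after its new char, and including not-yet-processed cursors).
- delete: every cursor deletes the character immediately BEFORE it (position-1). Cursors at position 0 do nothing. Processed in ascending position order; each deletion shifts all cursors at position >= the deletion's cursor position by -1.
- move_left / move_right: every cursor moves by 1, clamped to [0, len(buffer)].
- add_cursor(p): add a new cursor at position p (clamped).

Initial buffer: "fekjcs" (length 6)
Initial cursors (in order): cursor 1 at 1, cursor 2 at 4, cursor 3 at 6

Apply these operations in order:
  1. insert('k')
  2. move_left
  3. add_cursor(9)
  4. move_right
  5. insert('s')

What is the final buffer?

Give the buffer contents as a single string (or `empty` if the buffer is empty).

Answer: fksekjkscskss

Derivation:
After op 1 (insert('k')): buffer="fkekjkcsk" (len 9), cursors c1@2 c2@6 c3@9, authorship .1...2..3
After op 2 (move_left): buffer="fkekjkcsk" (len 9), cursors c1@1 c2@5 c3@8, authorship .1...2..3
After op 3 (add_cursor(9)): buffer="fkekjkcsk" (len 9), cursors c1@1 c2@5 c3@8 c4@9, authorship .1...2..3
After op 4 (move_right): buffer="fkekjkcsk" (len 9), cursors c1@2 c2@6 c3@9 c4@9, authorship .1...2..3
After op 5 (insert('s')): buffer="fksekjkscskss" (len 13), cursors c1@3 c2@8 c3@13 c4@13, authorship .11...22..334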